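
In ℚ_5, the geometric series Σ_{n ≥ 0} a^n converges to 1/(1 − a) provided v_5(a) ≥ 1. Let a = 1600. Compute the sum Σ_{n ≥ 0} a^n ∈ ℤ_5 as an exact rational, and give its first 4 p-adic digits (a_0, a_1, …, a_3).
Σ a^n = 1/(1 − a) = -1/1599;  first 4 digits = (1, 0, 4, 2)

v_5(a) = 2 ≥ 1, so the series converges in ℤ_5 to 1/(1 − a) = 1/(1 − 1600) = -1/1599. Expand this rational in ℤ_5: compute digits iteratively via d_i = x_i mod 5, x_{i+1} = (x_i − d_i)/5. The first 4 digits are (1, 0, 4, 2).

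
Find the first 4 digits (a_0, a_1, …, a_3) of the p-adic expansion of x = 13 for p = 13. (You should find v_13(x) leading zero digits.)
(a_0, …, a_3) = (0, 1, 0, 0)

v_13(13) = 1, so a_0 = ... = a_0 = 0. Factor out: x = 13^1 · u with u = 1 a unit in ℤ_13. Expand u iteratively via a_{v+i} = u_i mod 13, u_{i+1} = (u_i − a_{v+i})/13:
  u_0 = 1;  a_1 = 1;  u_1 = (u_0 − 1)/13 = 0
  u_1 = 0;  a_2 = 0;  u_2 = (u_1 − 0)/13 = 0
  u_2 = 0;  a_3 = 0;  u_3 = (u_2 − 0)/13 = 0
Digits: (0, 1, 0, 0).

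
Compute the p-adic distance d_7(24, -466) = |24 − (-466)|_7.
d_7(24, -466) = 1/49

Step 1 — x − y = 24 − (-466) = 490. Step 2 — v_7(490) = 2 (factor: 490 = (7^2 · 10); the sign does not affect v_p). Step 3 — |x − y|_7 = 7^{-2} = 1/49.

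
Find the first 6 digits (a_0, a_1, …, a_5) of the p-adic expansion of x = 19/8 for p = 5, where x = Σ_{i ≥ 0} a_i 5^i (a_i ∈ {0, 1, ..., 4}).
(a_0, …, a_5) = (3, 3, 0, 3, 0, 3)

v_5(19/8) = 0 (numerator and denominator both coprime to 5), so x ∈ ℤ_5^×. Compute digits iteratively via a_i = x_i mod 5, x_{i+1} = (x_i − a_i)/5, with x_0 = x:
  x_0 = 19/8;  a_0 = 3;  x_1 = (x_0 − 3)/5 = -1/8
  x_1 = -1/8;  a_1 = 3;  x_2 = (x_1 − 3)/5 = -5/8
  x_2 = -5/8;  a_2 = 0;  x_3 = (x_2 − 0)/5 = -1/8
  x_3 = -1/8;  a_3 = 3;  x_4 = (x_3 − 3)/5 = -5/8
  x_4 = -5/8;  a_4 = 0;  x_5 = (x_4 − 0)/5 = -1/8
  x_5 = -1/8;  a_5 = 3;  x_6 = (x_5 − 3)/5 = -5/8
Digits: (3, 3, 0, 3, 0, 3).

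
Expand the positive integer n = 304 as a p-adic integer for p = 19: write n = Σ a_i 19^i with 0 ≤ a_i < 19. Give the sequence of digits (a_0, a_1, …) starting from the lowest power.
(a_0, a_1, …) = (0, 16)

Repeated division by 19 gives the digits low-to-high: 304 = 16·19^1. Digit sequence: (0, 16).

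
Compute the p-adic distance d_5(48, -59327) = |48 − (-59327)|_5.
d_5(48, -59327) = 1/3125

Step 1 — x − y = 48 − (-59327) = 59375. Step 2 — v_5(59375) = 5 (factor: 59375 = (5^5 · 19); the sign does not affect v_p). Step 3 — |x − y|_5 = 5^{-5} = 1/3125.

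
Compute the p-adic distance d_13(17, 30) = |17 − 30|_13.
d_13(17, 30) = 1/13

Step 1 — x − y = 17 − 30 = -13. Step 2 — v_13(-13) = 1 (factor: -13 = −(13^1 · 1); the sign does not affect v_p). Step 3 — |x − y|_13 = 13^{-1} = 1/13.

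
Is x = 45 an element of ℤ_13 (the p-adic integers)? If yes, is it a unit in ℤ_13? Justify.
x ∈ ℤ_13^× (unit); v_13(x) = 0

ℤ_13 = {x ∈ ℚ_13 : v_13(x) ≥ 0} and ℤ_13^× = {x ∈ ℤ_13 : v_13(x) = 0}. Here v_13(45) = v_13(num) − v_13(den) = 0; compare against these criteria.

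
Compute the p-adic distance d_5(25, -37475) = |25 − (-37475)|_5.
d_5(25, -37475) = 1/3125

Step 1 — x − y = 25 − (-37475) = 37500. Step 2 — v_5(37500) = 5 (factor: 37500 = (5^5 · 12); the sign does not affect v_p). Step 3 — |x − y|_5 = 5^{-5} = 1/3125.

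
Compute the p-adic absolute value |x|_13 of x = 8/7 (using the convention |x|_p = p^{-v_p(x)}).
|8/7|_13 = 1

Step 1 — compute v_13(x) by factoring powers of 13 out of the numerator and denominator: v_13(8/7) = 0. Step 2 — apply |x|_p = p^{-v_p(x)} = 13^{0} = 1.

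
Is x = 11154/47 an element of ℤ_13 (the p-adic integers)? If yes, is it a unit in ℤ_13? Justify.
x ∈ ℤ_13 but not a unit; v_13(x) = 2 > 0

ℤ_13 = {x ∈ ℚ_13 : v_13(x) ≥ 0} and ℤ_13^× = {x ∈ ℤ_13 : v_13(x) = 0}. Here v_13(11154/47) = v_13(num) − v_13(den) = 2; compare against these criteria.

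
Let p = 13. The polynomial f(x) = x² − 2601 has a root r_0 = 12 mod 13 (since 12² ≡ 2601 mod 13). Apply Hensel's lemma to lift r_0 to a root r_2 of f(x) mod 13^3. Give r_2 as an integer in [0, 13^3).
r_2 = 51 (mod 2197)

Hensel's recurrence: r_{i+1} = r_i − f(r_i)·(f′(r_i))^{-1} mod 13^{i+2}, with f′(x) = 2x. Iterate:
  r_0 = 12 (mod 13)
  r_1 = 51 (mod 169)
  r_2 = 51 (mod 2197)
Final: r_2 = 51, and one checks f(r_2) ≡ 0 mod 13^3.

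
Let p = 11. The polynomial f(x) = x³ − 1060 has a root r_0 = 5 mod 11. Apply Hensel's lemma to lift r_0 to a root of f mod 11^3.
r_2 = 1050 (mod 1331)

Hensel: r_{i+1} = r_i − f(r_i)/f′(r_i) mod 11^{i+2}, where f′(x) = 3x². Iterate:
  r_0 = 5 (mod 11)
  r_1 = 82 (mod 121)
  r_2 = 1050 (mod 1331)
Final: r = 1050 with f(r) ≡ 0 mod 11^3.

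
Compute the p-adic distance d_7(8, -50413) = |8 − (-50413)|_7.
d_7(8, -50413) = 1/16807

Step 1 — x − y = 8 − (-50413) = 50421. Step 2 — v_7(50421) = 5 (factor: 50421 = (7^5 · 3); the sign does not affect v_p). Step 3 — |x − y|_7 = 7^{-5} = 1/16807.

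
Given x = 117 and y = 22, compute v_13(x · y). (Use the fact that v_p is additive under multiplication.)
v_13(2574) = 1

v_p(x) = 1 (factor: 117 = 13^1 · 9); v_p(y) = 0 (factor: 22 = 13^0 · 22). Additivity: v_p(xy) = v_p(x) + v_p(y) = 1 + 0 = 1. (Direct check: xy = 2574 = 13^1 · (198).)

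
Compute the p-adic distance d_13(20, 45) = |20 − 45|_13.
d_13(20, 45) = 1

Step 1 — x − y = 20 − 45 = -25. Step 2 — v_13(-25) = 0 (factor: -25 = −(13^0 · 25); the sign does not affect v_p). Step 3 — |x − y|_13 = 13^{0} = 1.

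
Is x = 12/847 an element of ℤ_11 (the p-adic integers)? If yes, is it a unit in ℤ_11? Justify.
x ∉ ℤ_11 (v_11(x) = -2 < 0)

ℤ_11 = {x ∈ ℚ_11 : v_11(x) ≥ 0} and ℤ_11^× = {x ∈ ℤ_11 : v_11(x) = 0}. Here v_11(12/847) = v_11(num) − v_11(den) = -2; compare against these criteria.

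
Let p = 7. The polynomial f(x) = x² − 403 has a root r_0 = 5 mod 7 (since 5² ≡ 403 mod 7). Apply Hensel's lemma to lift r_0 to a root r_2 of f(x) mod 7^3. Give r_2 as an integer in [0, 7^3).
r_2 = 33 (mod 343)

Hensel's recurrence: r_{i+1} = r_i − f(r_i)·(f′(r_i))^{-1} mod 7^{i+2}, with f′(x) = 2x. Iterate:
  r_0 = 5 (mod 7)
  r_1 = 33 (mod 49)
  r_2 = 33 (mod 343)
Final: r_2 = 33, and one checks f(r_2) ≡ 0 mod 7^3.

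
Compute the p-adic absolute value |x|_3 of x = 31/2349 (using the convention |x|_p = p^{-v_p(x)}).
|31/2349|_3 = 81

Step 1 — compute v_3(x) by factoring powers of 3 out of the numerator and denominator: v_3(31/2349) = -4. Step 2 — apply |x|_p = p^{-v_p(x)} = 3^{4} = 81.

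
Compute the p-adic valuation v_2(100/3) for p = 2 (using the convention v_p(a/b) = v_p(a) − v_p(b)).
v_2(100/3) = 2

Factor powers of 2 from the numerator and denominator of the reduced fraction: 100 = 2^2 · 25 and 3 = 2^0 · 3. Apply v_p(a/b) = v_p(a) − v_p(b): v_2(100/3) = 2 − 0 = 2.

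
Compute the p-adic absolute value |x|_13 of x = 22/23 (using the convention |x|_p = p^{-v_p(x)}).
|22/23|_13 = 1

Step 1 — compute v_13(x) by factoring powers of 13 out of the numerator and denominator: v_13(22/23) = 0. Step 2 — apply |x|_p = p^{-v_p(x)} = 13^{0} = 1.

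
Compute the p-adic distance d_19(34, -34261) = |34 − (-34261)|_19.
d_19(34, -34261) = 1/6859

Step 1 — x − y = 34 − (-34261) = 34295. Step 2 — v_19(34295) = 3 (factor: 34295 = (19^3 · 5); the sign does not affect v_p). Step 3 — |x − y|_19 = 19^{-3} = 1/6859.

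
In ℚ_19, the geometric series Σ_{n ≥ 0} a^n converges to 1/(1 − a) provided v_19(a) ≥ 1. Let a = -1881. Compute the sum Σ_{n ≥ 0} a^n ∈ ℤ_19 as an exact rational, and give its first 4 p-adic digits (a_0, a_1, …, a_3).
Σ a^n = 1/(1 − a) = 1/1882;  first 4 digits = (1, 15, 10, 14)

v_19(a) = 1 ≥ 1, so the series converges in ℤ_19 to 1/(1 − a) = 1/(1 − (-1881)) = 1/1882. Expand this rational in ℤ_19: compute digits iteratively via d_i = x_i mod 19, x_{i+1} = (x_i − d_i)/19. The first 4 digits are (1, 15, 10, 14).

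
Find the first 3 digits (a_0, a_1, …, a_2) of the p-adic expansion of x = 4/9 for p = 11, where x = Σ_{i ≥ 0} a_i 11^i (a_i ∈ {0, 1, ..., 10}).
(a_0, …, a_2) = (9, 9, 4)

v_11(4/9) = 0 (numerator and denominator both coprime to 11), so x ∈ ℤ_11^×. Compute digits iteratively via a_i = x_i mod 11, x_{i+1} = (x_i − a_i)/11, with x_0 = x:
  x_0 = 4/9;  a_0 = 9;  x_1 = (x_0 − 9)/11 = -7/9
  x_1 = -7/9;  a_1 = 9;  x_2 = (x_1 − 9)/11 = -8/9
  x_2 = -8/9;  a_2 = 4;  x_3 = (x_2 − 4)/11 = -4/9
Digits: (9, 9, 4).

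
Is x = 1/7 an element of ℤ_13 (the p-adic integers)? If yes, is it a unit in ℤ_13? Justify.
x ∈ ℤ_13^× (unit); v_13(x) = 0

ℤ_13 = {x ∈ ℚ_13 : v_13(x) ≥ 0} and ℤ_13^× = {x ∈ ℤ_13 : v_13(x) = 0}. Here v_13(1/7) = v_13(num) − v_13(den) = 0; compare against these criteria.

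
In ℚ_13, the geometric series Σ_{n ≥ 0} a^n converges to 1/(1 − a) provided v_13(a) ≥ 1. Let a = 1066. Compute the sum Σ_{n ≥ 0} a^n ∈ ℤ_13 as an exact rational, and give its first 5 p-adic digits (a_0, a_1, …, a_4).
Σ a^n = 1/(1 − a) = -1/1065;  first 5 digits = (1, 4, 9, 9, 3)

v_13(a) = 1 ≥ 1, so the series converges in ℤ_13 to 1/(1 − a) = 1/(1 − 1066) = -1/1065. Expand this rational in ℤ_13: compute digits iteratively via d_i = x_i mod 13, x_{i+1} = (x_i − d_i)/13. The first 5 digits are (1, 4, 9, 9, 3).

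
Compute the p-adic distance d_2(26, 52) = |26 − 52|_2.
d_2(26, 52) = 1/2

Step 1 — x − y = 26 − 52 = -26. Step 2 — v_2(-26) = 1 (factor: -26 = −(2^1 · 13); the sign does not affect v_p). Step 3 — |x − y|_2 = 2^{-1} = 1/2.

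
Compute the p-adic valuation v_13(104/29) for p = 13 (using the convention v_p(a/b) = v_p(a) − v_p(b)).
v_13(104/29) = 1

Factor powers of 13 from the numerator and denominator of the reduced fraction: 104 = 13^1 · 8 and 29 = 13^0 · 29. Apply v_p(a/b) = v_p(a) − v_p(b): v_13(104/29) = 1 − 0 = 1.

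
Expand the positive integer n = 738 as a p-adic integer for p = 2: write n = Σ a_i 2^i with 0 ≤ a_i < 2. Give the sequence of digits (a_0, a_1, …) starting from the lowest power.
(a_0, a_1, …) = (0, 1, 0, 0, 0, 1, 1, 1, 0, 1)

Repeated division by 2 gives the digits low-to-high: 738 = 1·2^1 + 1·2^5 + 1·2^6 + 1·2^7 + 1·2^9. Digit sequence: (0, 1, 0, 0, 0, 1, 1, 1, 0, 1).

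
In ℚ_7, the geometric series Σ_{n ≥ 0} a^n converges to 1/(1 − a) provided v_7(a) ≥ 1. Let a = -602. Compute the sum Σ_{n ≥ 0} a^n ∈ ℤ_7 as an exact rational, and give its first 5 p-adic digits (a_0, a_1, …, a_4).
Σ a^n = 1/(1 − a) = 1/603;  first 5 digits = (1, 5, 5, 3, 0)

v_7(a) = 1 ≥ 1, so the series converges in ℤ_7 to 1/(1 − a) = 1/(1 − (-602)) = 1/603. Expand this rational in ℤ_7: compute digits iteratively via d_i = x_i mod 7, x_{i+1} = (x_i − d_i)/7. The first 5 digits are (1, 5, 5, 3, 0).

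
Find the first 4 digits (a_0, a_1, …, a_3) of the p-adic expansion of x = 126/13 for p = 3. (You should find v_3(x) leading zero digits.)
(a_0, …, a_3) = (0, 0, 2, 2)

v_3(126/13) = 2, so a_0 = ... = a_1 = 0. Factor out: x = 3^2 · u with u = 14/13 a unit in ℤ_3. Expand u iteratively via a_{v+i} = u_i mod 3, u_{i+1} = (u_i − a_{v+i})/3:
  u_0 = 14/13;  a_2 = 2;  u_1 = (u_0 − 2)/3 = -4/13
  u_1 = -4/13;  a_3 = 2;  u_2 = (u_1 − 2)/3 = -10/13
Digits: (0, 0, 2, 2).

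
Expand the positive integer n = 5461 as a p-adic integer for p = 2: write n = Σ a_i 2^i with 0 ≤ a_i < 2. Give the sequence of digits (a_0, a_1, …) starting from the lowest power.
(a_0, a_1, …) = (1, 0, 1, 0, 1, 0, 1, 0, 1, 0, 1, 0, 1)

Repeated division by 2 gives the digits low-to-high: 5461 = 1 + 1·2^2 + 1·2^4 + 1·2^6 + 1·2^8 + 1·2^10 + 1·2^12. Digit sequence: (1, 0, 1, 0, 1, 0, 1, 0, 1, 0, 1, 0, 1).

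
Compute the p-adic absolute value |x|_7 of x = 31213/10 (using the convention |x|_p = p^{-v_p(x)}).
|31213/10|_7 = 1/2401

Step 1 — compute v_7(x) by factoring powers of 7 out of the numerator and denominator: v_7(31213/10) = 4. Step 2 — apply |x|_p = p^{-v_p(x)} = 7^{-4} = 1/2401.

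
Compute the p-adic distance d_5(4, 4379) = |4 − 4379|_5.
d_5(4, 4379) = 1/625

Step 1 — x − y = 4 − 4379 = -4375. Step 2 — v_5(-4375) = 4 (factor: -4375 = −(5^4 · 7); the sign does not affect v_p). Step 3 — |x − y|_5 = 5^{-4} = 1/625.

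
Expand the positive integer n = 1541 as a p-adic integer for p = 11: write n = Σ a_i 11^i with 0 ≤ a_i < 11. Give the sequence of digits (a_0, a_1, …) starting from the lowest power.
(a_0, a_1, …) = (1, 8, 1, 1)

Repeated division by 11 gives the digits low-to-high: 1541 = 1 + 8·11^1 + 1·11^2 + 1·11^3. Digit sequence: (1, 8, 1, 1).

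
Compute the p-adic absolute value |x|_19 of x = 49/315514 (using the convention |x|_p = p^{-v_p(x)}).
|49/315514|_19 = 6859

Step 1 — compute v_19(x) by factoring powers of 19 out of the numerator and denominator: v_19(49/315514) = -3. Step 2 — apply |x|_p = p^{-v_p(x)} = 19^{3} = 6859.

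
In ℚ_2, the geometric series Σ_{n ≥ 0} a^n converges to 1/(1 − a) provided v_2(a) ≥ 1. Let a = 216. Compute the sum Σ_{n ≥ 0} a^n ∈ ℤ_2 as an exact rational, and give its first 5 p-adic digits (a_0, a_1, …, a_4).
Σ a^n = 1/(1 − a) = -1/215;  first 5 digits = (1, 0, 0, 1, 1)

v_2(a) = 3 ≥ 1, so the series converges in ℤ_2 to 1/(1 − a) = 1/(1 − 216) = -1/215. Expand this rational in ℤ_2: compute digits iteratively via d_i = x_i mod 2, x_{i+1} = (x_i − d_i)/2. The first 5 digits are (1, 0, 0, 1, 1).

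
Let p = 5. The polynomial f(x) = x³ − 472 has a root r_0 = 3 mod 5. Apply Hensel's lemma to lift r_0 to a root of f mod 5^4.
r_3 = 213 (mod 625)

Hensel: r_{i+1} = r_i − f(r_i)/f′(r_i) mod 5^{i+2}, where f′(x) = 3x². Iterate:
  r_0 = 3 (mod 5)
  r_1 = 13 (mod 25)
  r_2 = 88 (mod 125)
  r_3 = 213 (mod 625)
Final: r = 213 with f(r) ≡ 0 mod 5^4.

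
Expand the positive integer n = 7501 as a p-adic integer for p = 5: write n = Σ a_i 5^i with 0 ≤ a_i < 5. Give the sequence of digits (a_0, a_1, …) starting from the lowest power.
(a_0, a_1, …) = (1, 0, 0, 0, 2, 2)

Repeated division by 5 gives the digits low-to-high: 7501 = 1 + 2·5^4 + 2·5^5. Digit sequence: (1, 0, 0, 0, 2, 2).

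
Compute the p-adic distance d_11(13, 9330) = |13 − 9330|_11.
d_11(13, 9330) = 1/1331

Step 1 — x − y = 13 − 9330 = -9317. Step 2 — v_11(-9317) = 3 (factor: -9317 = −(11^3 · 7); the sign does not affect v_p). Step 3 — |x − y|_11 = 11^{-3} = 1/1331.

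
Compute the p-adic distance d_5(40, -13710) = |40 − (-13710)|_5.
d_5(40, -13710) = 1/625

Step 1 — x − y = 40 − (-13710) = 13750. Step 2 — v_5(13750) = 4 (factor: 13750 = (5^4 · 22); the sign does not affect v_p). Step 3 — |x − y|_5 = 5^{-4} = 1/625.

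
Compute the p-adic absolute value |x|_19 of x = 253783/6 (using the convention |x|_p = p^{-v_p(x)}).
|253783/6|_19 = 1/6859

Step 1 — compute v_19(x) by factoring powers of 19 out of the numerator and denominator: v_19(253783/6) = 3. Step 2 — apply |x|_p = p^{-v_p(x)} = 19^{-3} = 1/6859.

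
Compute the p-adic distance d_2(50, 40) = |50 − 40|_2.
d_2(50, 40) = 1/2

Step 1 — x − y = 50 − 40 = 10. Step 2 — v_2(10) = 1 (factor: 10 = (2^1 · 5); the sign does not affect v_p). Step 3 — |x − y|_2 = 2^{-1} = 1/2.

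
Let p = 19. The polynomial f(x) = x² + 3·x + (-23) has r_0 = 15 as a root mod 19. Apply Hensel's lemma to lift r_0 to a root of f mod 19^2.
r_1 = 281 (mod 361)

Hensel: r_{i+1} = r_i − f(r_i)·(f′(r_i))^{-1} mod 19^{i+2}, f′(x) = 2x + 3. Iterate:
  r_0 = 15 (mod 19)
  r_1 = 281 (mod 361)
Final: r = 281 satisfies f(r) ≡ 0 mod 19^2.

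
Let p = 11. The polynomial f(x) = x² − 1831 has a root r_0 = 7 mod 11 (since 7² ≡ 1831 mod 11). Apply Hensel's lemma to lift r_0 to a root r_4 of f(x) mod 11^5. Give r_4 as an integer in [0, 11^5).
r_4 = 85785 (mod 161051)

Hensel's recurrence: r_{i+1} = r_i − f(r_i)·(f′(r_i))^{-1} mod 11^{i+2}, with f′(x) = 2x. Iterate:
  r_0 = 7 (mod 11)
  r_1 = 117 (mod 121)
  r_2 = 601 (mod 1331)
  r_3 = 12580 (mod 14641)
  r_4 = 85785 (mod 161051)
Final: r_4 = 85785, and one checks f(r_4) ≡ 0 mod 11^5.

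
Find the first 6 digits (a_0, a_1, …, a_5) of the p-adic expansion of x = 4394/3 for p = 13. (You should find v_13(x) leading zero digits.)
(a_0, …, a_5) = (0, 0, 0, 5, 4, 4)

v_13(4394/3) = 3, so a_0 = ... = a_2 = 0. Factor out: x = 13^3 · u with u = 2/3 a unit in ℤ_13. Expand u iteratively via a_{v+i} = u_i mod 13, u_{i+1} = (u_i − a_{v+i})/13:
  u_0 = 2/3;  a_3 = 5;  u_1 = (u_0 − 5)/13 = -1/3
  u_1 = -1/3;  a_4 = 4;  u_2 = (u_1 − 4)/13 = -1/3
  u_2 = -1/3;  a_5 = 4;  u_3 = (u_2 − 4)/13 = -1/3
Digits: (0, 0, 0, 5, 4, 4).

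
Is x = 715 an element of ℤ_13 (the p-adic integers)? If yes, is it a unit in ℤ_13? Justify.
x ∈ ℤ_13 but not a unit; v_13(x) = 1 > 0

ℤ_13 = {x ∈ ℚ_13 : v_13(x) ≥ 0} and ℤ_13^× = {x ∈ ℤ_13 : v_13(x) = 0}. Here v_13(715) = v_13(num) − v_13(den) = 1; compare against these criteria.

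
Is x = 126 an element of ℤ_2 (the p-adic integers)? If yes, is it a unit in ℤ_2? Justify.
x ∈ ℤ_2 but not a unit; v_2(x) = 1 > 0

ℤ_2 = {x ∈ ℚ_2 : v_2(x) ≥ 0} and ℤ_2^× = {x ∈ ℤ_2 : v_2(x) = 0}. Here v_2(126) = v_2(num) − v_2(den) = 1; compare against these criteria.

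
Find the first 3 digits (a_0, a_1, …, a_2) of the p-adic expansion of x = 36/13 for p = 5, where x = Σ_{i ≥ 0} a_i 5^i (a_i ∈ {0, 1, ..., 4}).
(a_0, …, a_2) = (2, 4, 0)

v_5(36/13) = 0 (numerator and denominator both coprime to 5), so x ∈ ℤ_5^×. Compute digits iteratively via a_i = x_i mod 5, x_{i+1} = (x_i − a_i)/5, with x_0 = x:
  x_0 = 36/13;  a_0 = 2;  x_1 = (x_0 − 2)/5 = 2/13
  x_1 = 2/13;  a_1 = 4;  x_2 = (x_1 − 4)/5 = -10/13
  x_2 = -10/13;  a_2 = 0;  x_3 = (x_2 − 0)/5 = -2/13
Digits: (2, 4, 0).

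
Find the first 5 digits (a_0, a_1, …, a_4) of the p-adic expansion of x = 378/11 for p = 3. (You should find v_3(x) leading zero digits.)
(a_0, …, a_4) = (0, 0, 0, 1, 2)

v_3(378/11) = 3, so a_0 = ... = a_2 = 0. Factor out: x = 3^3 · u with u = 14/11 a unit in ℤ_3. Expand u iteratively via a_{v+i} = u_i mod 3, u_{i+1} = (u_i − a_{v+i})/3:
  u_0 = 14/11;  a_3 = 1;  u_1 = (u_0 − 1)/3 = 1/11
  u_1 = 1/11;  a_4 = 2;  u_2 = (u_1 − 2)/3 = -7/11
Digits: (0, 0, 0, 1, 2).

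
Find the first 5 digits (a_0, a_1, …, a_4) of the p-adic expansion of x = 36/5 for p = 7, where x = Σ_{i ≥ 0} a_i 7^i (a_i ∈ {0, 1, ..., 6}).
(a_0, …, a_4) = (3, 2, 4, 5, 2)

v_7(36/5) = 0 (numerator and denominator both coprime to 7), so x ∈ ℤ_7^×. Compute digits iteratively via a_i = x_i mod 7, x_{i+1} = (x_i − a_i)/7, with x_0 = x:
  x_0 = 36/5;  a_0 = 3;  x_1 = (x_0 − 3)/7 = 3/5
  x_1 = 3/5;  a_1 = 2;  x_2 = (x_1 − 2)/7 = -1/5
  x_2 = -1/5;  a_2 = 4;  x_3 = (x_2 − 4)/7 = -3/5
  x_3 = -3/5;  a_3 = 5;  x_4 = (x_3 − 5)/7 = -4/5
  x_4 = -4/5;  a_4 = 2;  x_5 = (x_4 − 2)/7 = -2/5
Digits: (3, 2, 4, 5, 2).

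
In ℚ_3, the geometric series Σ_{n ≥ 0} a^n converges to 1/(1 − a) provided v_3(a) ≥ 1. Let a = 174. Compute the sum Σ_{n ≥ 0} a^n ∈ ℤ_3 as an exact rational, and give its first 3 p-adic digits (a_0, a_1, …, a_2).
Σ a^n = 1/(1 − a) = -1/173;  first 3 digits = (1, 1, 2)

v_3(a) = 1 ≥ 1, so the series converges in ℤ_3 to 1/(1 − a) = 1/(1 − 174) = -1/173. Expand this rational in ℤ_3: compute digits iteratively via d_i = x_i mod 3, x_{i+1} = (x_i − d_i)/3. The first 3 digits are (1, 1, 2).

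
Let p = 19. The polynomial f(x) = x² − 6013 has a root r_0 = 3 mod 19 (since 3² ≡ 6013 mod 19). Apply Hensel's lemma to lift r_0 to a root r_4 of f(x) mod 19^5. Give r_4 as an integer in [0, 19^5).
r_4 = 295700 (mod 2476099)

Hensel's recurrence: r_{i+1} = r_i − f(r_i)·(f′(r_i))^{-1} mod 19^{i+2}, with f′(x) = 2x. Iterate:
  r_0 = 3 (mod 19)
  r_1 = 41 (mod 361)
  r_2 = 763 (mod 6859)
  r_3 = 35058 (mod 130321)
  r_4 = 295700 (mod 2476099)
Final: r_4 = 295700, and one checks f(r_4) ≡ 0 mod 19^5.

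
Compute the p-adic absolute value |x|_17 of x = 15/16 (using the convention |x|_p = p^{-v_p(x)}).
|15/16|_17 = 1

Step 1 — compute v_17(x) by factoring powers of 17 out of the numerator and denominator: v_17(15/16) = 0. Step 2 — apply |x|_p = p^{-v_p(x)} = 17^{0} = 1.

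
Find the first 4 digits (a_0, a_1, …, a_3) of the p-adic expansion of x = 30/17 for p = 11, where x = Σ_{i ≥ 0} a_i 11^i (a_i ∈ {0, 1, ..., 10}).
(a_0, …, a_3) = (5, 1, 7, 0)

v_11(30/17) = 0 (numerator and denominator both coprime to 11), so x ∈ ℤ_11^×. Compute digits iteratively via a_i = x_i mod 11, x_{i+1} = (x_i − a_i)/11, with x_0 = x:
  x_0 = 30/17;  a_0 = 5;  x_1 = (x_0 − 5)/11 = -5/17
  x_1 = -5/17;  a_1 = 1;  x_2 = (x_1 − 1)/11 = -2/17
  x_2 = -2/17;  a_2 = 7;  x_3 = (x_2 − 7)/11 = -11/17
  x_3 = -11/17;  a_3 = 0;  x_4 = (x_3 − 0)/11 = -1/17
Digits: (5, 1, 7, 0).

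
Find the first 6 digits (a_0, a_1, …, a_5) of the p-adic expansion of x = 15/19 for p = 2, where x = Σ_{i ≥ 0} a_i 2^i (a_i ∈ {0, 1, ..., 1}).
(a_0, …, a_5) = (1, 0, 1, 0, 1, 0)

v_2(15/19) = 0 (numerator and denominator both coprime to 2), so x ∈ ℤ_2^×. Compute digits iteratively via a_i = x_i mod 2, x_{i+1} = (x_i − a_i)/2, with x_0 = x:
  x_0 = 15/19;  a_0 = 1;  x_1 = (x_0 − 1)/2 = -2/19
  x_1 = -2/19;  a_1 = 0;  x_2 = (x_1 − 0)/2 = -1/19
  x_2 = -1/19;  a_2 = 1;  x_3 = (x_2 − 1)/2 = -10/19
  x_3 = -10/19;  a_3 = 0;  x_4 = (x_3 − 0)/2 = -5/19
  x_4 = -5/19;  a_4 = 1;  x_5 = (x_4 − 1)/2 = -12/19
  x_5 = -12/19;  a_5 = 0;  x_6 = (x_5 − 0)/2 = -6/19
Digits: (1, 0, 1, 0, 1, 0).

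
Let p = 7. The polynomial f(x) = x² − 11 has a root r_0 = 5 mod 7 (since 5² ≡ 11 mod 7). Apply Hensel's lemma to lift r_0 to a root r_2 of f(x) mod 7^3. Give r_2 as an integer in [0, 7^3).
r_2 = 131 (mod 343)

Hensel's recurrence: r_{i+1} = r_i − f(r_i)·(f′(r_i))^{-1} mod 7^{i+2}, with f′(x) = 2x. Iterate:
  r_0 = 5 (mod 7)
  r_1 = 33 (mod 49)
  r_2 = 131 (mod 343)
Final: r_2 = 131, and one checks f(r_2) ≡ 0 mod 7^3.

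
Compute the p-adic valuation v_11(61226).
v_11(61226) = 3

v_11(n) is the largest exponent k such that 11^k divides n. Factor out: 61226 = 11^3 · 46. (Sign doesn't affect v_p.) So v_11(61226) = 3.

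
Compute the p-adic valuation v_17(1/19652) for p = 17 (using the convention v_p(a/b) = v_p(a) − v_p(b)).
v_17(1/19652) = -3

Factor powers of 17 from the numerator and denominator of the reduced fraction: 1 = 17^0 · 1 and 19652 = 17^3 · 4. Apply v_p(a/b) = v_p(a) − v_p(b): v_17(1/19652) = 0 − 3 = -3.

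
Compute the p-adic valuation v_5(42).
v_5(42) = 0

v_5(n) is the largest exponent k such that 5^k divides n. Factor out: 42 = 5^0 · 42. (Sign doesn't affect v_p.) So v_5(42) = 0.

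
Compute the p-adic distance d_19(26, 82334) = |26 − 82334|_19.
d_19(26, 82334) = 1/6859

Step 1 — x − y = 26 − 82334 = -82308. Step 2 — v_19(-82308) = 3 (factor: -82308 = −(19^3 · 12); the sign does not affect v_p). Step 3 — |x − y|_19 = 19^{-3} = 1/6859.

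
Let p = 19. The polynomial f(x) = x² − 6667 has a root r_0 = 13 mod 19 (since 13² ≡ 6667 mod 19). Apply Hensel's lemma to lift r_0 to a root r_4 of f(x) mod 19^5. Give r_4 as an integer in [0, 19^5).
r_4 = 1203226 (mod 2476099)

Hensel's recurrence: r_{i+1} = r_i − f(r_i)·(f′(r_i))^{-1} mod 19^{i+2}, with f′(x) = 2x. Iterate:
  r_0 = 13 (mod 19)
  r_1 = 13 (mod 361)
  r_2 = 2901 (mod 6859)
  r_3 = 30337 (mod 130321)
  r_4 = 1203226 (mod 2476099)
Final: r_4 = 1203226, and one checks f(r_4) ≡ 0 mod 19^5.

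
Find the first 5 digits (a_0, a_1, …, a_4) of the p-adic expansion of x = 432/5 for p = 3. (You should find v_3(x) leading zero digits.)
(a_0, …, a_4) = (0, 0, 0, 2, 1)

v_3(432/5) = 3, so a_0 = ... = a_2 = 0. Factor out: x = 3^3 · u with u = 16/5 a unit in ℤ_3. Expand u iteratively via a_{v+i} = u_i mod 3, u_{i+1} = (u_i − a_{v+i})/3:
  u_0 = 16/5;  a_3 = 2;  u_1 = (u_0 − 2)/3 = 2/5
  u_1 = 2/5;  a_4 = 1;  u_2 = (u_1 − 1)/3 = -1/5
Digits: (0, 0, 0, 2, 1).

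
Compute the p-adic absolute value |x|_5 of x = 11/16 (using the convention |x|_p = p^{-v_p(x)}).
|11/16|_5 = 1

Step 1 — compute v_5(x) by factoring powers of 5 out of the numerator and denominator: v_5(11/16) = 0. Step 2 — apply |x|_p = p^{-v_p(x)} = 5^{0} = 1.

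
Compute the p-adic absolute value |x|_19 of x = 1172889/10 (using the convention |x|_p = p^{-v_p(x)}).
|1172889/10|_19 = 1/130321

Step 1 — compute v_19(x) by factoring powers of 19 out of the numerator and denominator: v_19(1172889/10) = 4. Step 2 — apply |x|_p = p^{-v_p(x)} = 19^{-4} = 1/130321.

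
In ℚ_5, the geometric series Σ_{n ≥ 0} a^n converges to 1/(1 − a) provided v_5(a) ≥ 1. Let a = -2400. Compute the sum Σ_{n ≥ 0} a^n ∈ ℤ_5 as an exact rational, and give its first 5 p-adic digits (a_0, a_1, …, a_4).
Σ a^n = 1/(1 − a) = 1/2401;  first 5 digits = (1, 0, 4, 0, 2)

v_5(a) = 2 ≥ 1, so the series converges in ℤ_5 to 1/(1 − a) = 1/(1 − (-2400)) = 1/2401. Expand this rational in ℤ_5: compute digits iteratively via d_i = x_i mod 5, x_{i+1} = (x_i − d_i)/5. The first 5 digits are (1, 0, 4, 0, 2).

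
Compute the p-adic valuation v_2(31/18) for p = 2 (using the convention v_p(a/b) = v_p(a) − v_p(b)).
v_2(31/18) = -1

Factor powers of 2 from the numerator and denominator of the reduced fraction: 31 = 2^0 · 31 and 18 = 2^1 · 9. Apply v_p(a/b) = v_p(a) − v_p(b): v_2(31/18) = 0 − 1 = -1.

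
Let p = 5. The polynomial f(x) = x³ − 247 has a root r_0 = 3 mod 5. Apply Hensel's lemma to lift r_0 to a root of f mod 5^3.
r_2 = 38 (mod 125)

Hensel: r_{i+1} = r_i − f(r_i)/f′(r_i) mod 5^{i+2}, where f′(x) = 3x². Iterate:
  r_0 = 3 (mod 5)
  r_1 = 13 (mod 25)
  r_2 = 38 (mod 125)
Final: r = 38 with f(r) ≡ 0 mod 5^3.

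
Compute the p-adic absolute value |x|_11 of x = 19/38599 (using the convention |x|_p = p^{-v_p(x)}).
|19/38599|_11 = 1331

Step 1 — compute v_11(x) by factoring powers of 11 out of the numerator and denominator: v_11(19/38599) = -3. Step 2 — apply |x|_p = p^{-v_p(x)} = 11^{3} = 1331.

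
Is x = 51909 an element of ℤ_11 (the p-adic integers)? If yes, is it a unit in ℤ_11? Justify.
x ∈ ℤ_11 but not a unit; v_11(x) = 3 > 0

ℤ_11 = {x ∈ ℚ_11 : v_11(x) ≥ 0} and ℤ_11^× = {x ∈ ℤ_11 : v_11(x) = 0}. Here v_11(51909) = v_11(num) − v_11(den) = 3; compare against these criteria.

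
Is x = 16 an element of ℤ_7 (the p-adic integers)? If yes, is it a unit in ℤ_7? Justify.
x ∈ ℤ_7^× (unit); v_7(x) = 0

ℤ_7 = {x ∈ ℚ_7 : v_7(x) ≥ 0} and ℤ_7^× = {x ∈ ℤ_7 : v_7(x) = 0}. Here v_7(16) = v_7(num) − v_7(den) = 0; compare against these criteria.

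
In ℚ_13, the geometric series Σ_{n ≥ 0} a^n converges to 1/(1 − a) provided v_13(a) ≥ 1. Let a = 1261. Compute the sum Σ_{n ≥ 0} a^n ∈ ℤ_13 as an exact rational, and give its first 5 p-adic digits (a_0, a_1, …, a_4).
Σ a^n = 1/(1 − a) = -1/1260;  first 5 digits = (1, 6, 4, 4, 5)

v_13(a) = 1 ≥ 1, so the series converges in ℤ_13 to 1/(1 − a) = 1/(1 − 1261) = -1/1260. Expand this rational in ℤ_13: compute digits iteratively via d_i = x_i mod 13, x_{i+1} = (x_i − d_i)/13. The first 5 digits are (1, 6, 4, 4, 5).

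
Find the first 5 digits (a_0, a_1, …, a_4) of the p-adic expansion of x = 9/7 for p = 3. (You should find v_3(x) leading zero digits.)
(a_0, …, a_4) = (0, 0, 1, 1, 0)

v_3(9/7) = 2, so a_0 = ... = a_1 = 0. Factor out: x = 3^2 · u with u = 1/7 a unit in ℤ_3. Expand u iteratively via a_{v+i} = u_i mod 3, u_{i+1} = (u_i − a_{v+i})/3:
  u_0 = 1/7;  a_2 = 1;  u_1 = (u_0 − 1)/3 = -2/7
  u_1 = -2/7;  a_3 = 1;  u_2 = (u_1 − 1)/3 = -3/7
  u_2 = -3/7;  a_4 = 0;  u_3 = (u_2 − 0)/3 = -1/7
Digits: (0, 0, 1, 1, 0).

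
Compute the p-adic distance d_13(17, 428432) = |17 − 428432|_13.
d_13(17, 428432) = 1/28561

Step 1 — x − y = 17 − 428432 = -428415. Step 2 — v_13(-428415) = 4 (factor: -428415 = −(13^4 · 15); the sign does not affect v_p). Step 3 — |x − y|_13 = 13^{-4} = 1/28561.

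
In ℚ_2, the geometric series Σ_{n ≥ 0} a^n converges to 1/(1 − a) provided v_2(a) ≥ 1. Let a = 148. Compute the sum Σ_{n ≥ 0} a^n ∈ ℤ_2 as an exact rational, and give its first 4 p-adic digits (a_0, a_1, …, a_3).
Σ a^n = 1/(1 − a) = -1/147;  first 4 digits = (1, 0, 1, 0)

v_2(a) = 2 ≥ 1, so the series converges in ℤ_2 to 1/(1 − a) = 1/(1 − 148) = -1/147. Expand this rational in ℤ_2: compute digits iteratively via d_i = x_i mod 2, x_{i+1} = (x_i − d_i)/2. The first 4 digits are (1, 0, 1, 0).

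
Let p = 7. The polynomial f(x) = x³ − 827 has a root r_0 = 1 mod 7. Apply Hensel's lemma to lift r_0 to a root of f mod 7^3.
r_2 = 309 (mod 343)

Hensel: r_{i+1} = r_i − f(r_i)/f′(r_i) mod 7^{i+2}, where f′(x) = 3x². Iterate:
  r_0 = 1 (mod 7)
  r_1 = 15 (mod 49)
  r_2 = 309 (mod 343)
Final: r = 309 with f(r) ≡ 0 mod 7^3.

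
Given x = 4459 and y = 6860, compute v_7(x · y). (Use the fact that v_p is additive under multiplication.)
v_7(30588740) = 6

v_p(x) = 3 (factor: 4459 = 7^3 · 13); v_p(y) = 3 (factor: 6860 = 7^3 · 20). Additivity: v_p(xy) = v_p(x) + v_p(y) = 3 + 3 = 6. (Direct check: xy = 30588740 = 7^6 · (260).)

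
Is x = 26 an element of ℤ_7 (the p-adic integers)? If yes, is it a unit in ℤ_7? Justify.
x ∈ ℤ_7^× (unit); v_7(x) = 0

ℤ_7 = {x ∈ ℚ_7 : v_7(x) ≥ 0} and ℤ_7^× = {x ∈ ℤ_7 : v_7(x) = 0}. Here v_7(26) = v_7(num) − v_7(den) = 0; compare against these criteria.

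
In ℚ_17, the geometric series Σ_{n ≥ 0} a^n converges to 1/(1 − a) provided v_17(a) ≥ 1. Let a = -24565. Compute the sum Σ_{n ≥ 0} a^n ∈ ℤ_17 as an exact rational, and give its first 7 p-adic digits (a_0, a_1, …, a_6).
Σ a^n = 1/(1 − a) = 1/24566;  first 7 digits = (1, 0, 0, 12, 16, 16, 7)

v_17(a) = 3 ≥ 1, so the series converges in ℤ_17 to 1/(1 − a) = 1/(1 − (-24565)) = 1/24566. Expand this rational in ℤ_17: compute digits iteratively via d_i = x_i mod 17, x_{i+1} = (x_i − d_i)/17. The first 7 digits are (1, 0, 0, 12, 16, 16, 7).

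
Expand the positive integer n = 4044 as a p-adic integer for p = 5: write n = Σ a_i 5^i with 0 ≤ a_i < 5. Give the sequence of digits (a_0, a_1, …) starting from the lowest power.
(a_0, a_1, …) = (4, 3, 1, 2, 1, 1)

Repeated division by 5 gives the digits low-to-high: 4044 = 4 + 3·5^1 + 1·5^2 + 2·5^3 + 1·5^4 + 1·5^5. Digit sequence: (4, 3, 1, 2, 1, 1).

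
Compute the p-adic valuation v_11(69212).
v_11(69212) = 3

v_11(n) is the largest exponent k such that 11^k divides n. Factor out: 69212 = 11^3 · 52. (Sign doesn't affect v_p.) So v_11(69212) = 3.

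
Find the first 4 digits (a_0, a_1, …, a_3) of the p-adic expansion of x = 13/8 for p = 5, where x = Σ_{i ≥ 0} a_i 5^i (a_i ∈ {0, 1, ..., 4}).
(a_0, …, a_3) = (1, 2, 4, 1)

v_5(13/8) = 0 (numerator and denominator both coprime to 5), so x ∈ ℤ_5^×. Compute digits iteratively via a_i = x_i mod 5, x_{i+1} = (x_i − a_i)/5, with x_0 = x:
  x_0 = 13/8;  a_0 = 1;  x_1 = (x_0 − 1)/5 = 1/8
  x_1 = 1/8;  a_1 = 2;  x_2 = (x_1 − 2)/5 = -3/8
  x_2 = -3/8;  a_2 = 4;  x_3 = (x_2 − 4)/5 = -7/8
  x_3 = -7/8;  a_3 = 1;  x_4 = (x_3 − 1)/5 = -3/8
Digits: (1, 2, 4, 1).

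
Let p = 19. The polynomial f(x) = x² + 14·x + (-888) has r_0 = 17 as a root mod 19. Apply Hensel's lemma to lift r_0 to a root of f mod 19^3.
r_2 = 739 (mod 6859)

Hensel: r_{i+1} = r_i − f(r_i)·(f′(r_i))^{-1} mod 19^{i+2}, f′(x) = 2x + 14. Iterate:
  r_0 = 17 (mod 19)
  r_1 = 17 (mod 361)
  r_2 = 739 (mod 6859)
Final: r = 739 satisfies f(r) ≡ 0 mod 19^3.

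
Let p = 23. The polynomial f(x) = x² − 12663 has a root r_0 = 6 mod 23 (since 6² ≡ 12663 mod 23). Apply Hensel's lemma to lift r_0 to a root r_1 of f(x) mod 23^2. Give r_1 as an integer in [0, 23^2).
r_1 = 397 (mod 529)

Hensel's recurrence: r_{i+1} = r_i − f(r_i)·(f′(r_i))^{-1} mod 23^{i+2}, with f′(x) = 2x. Iterate:
  r_0 = 6 (mod 23)
  r_1 = 397 (mod 529)
Final: r_1 = 397, and one checks f(r_1) ≡ 0 mod 23^2.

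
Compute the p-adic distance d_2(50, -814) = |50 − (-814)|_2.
d_2(50, -814) = 1/32

Step 1 — x − y = 50 − (-814) = 864. Step 2 — v_2(864) = 5 (factor: 864 = (2^5 · 27); the sign does not affect v_p). Step 3 — |x − y|_2 = 2^{-5} = 1/32.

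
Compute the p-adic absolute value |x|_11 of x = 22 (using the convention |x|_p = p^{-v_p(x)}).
|22|_11 = 1/11

Step 1 — compute v_11(x) by factoring powers of 11 out of the numerator and denominator: v_11(22) = 1. Step 2 — apply |x|_p = p^{-v_p(x)} = 11^{-1} = 1/11.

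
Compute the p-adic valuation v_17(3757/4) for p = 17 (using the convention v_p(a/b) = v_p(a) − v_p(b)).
v_17(3757/4) = 2

Factor powers of 17 from the numerator and denominator of the reduced fraction: 3757 = 17^2 · 13 and 4 = 17^0 · 4. Apply v_p(a/b) = v_p(a) − v_p(b): v_17(3757/4) = 2 − 0 = 2.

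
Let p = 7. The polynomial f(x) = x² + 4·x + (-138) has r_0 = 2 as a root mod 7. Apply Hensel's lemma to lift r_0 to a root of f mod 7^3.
r_2 = 177 (mod 343)

Hensel: r_{i+1} = r_i − f(r_i)·(f′(r_i))^{-1} mod 7^{i+2}, f′(x) = 2x + 4. Iterate:
  r_0 = 2 (mod 7)
  r_1 = 30 (mod 49)
  r_2 = 177 (mod 343)
Final: r = 177 satisfies f(r) ≡ 0 mod 7^3.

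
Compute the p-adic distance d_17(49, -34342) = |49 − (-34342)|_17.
d_17(49, -34342) = 1/4913

Step 1 — x − y = 49 − (-34342) = 34391. Step 2 — v_17(34391) = 3 (factor: 34391 = (17^3 · 7); the sign does not affect v_p). Step 3 — |x − y|_17 = 17^{-3} = 1/4913.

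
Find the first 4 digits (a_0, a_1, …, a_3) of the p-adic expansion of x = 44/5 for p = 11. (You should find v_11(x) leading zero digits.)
(a_0, …, a_3) = (0, 3, 2, 2)

v_11(44/5) = 1, so a_0 = ... = a_0 = 0. Factor out: x = 11^1 · u with u = 4/5 a unit in ℤ_11. Expand u iteratively via a_{v+i} = u_i mod 11, u_{i+1} = (u_i − a_{v+i})/11:
  u_0 = 4/5;  a_1 = 3;  u_1 = (u_0 − 3)/11 = -1/5
  u_1 = -1/5;  a_2 = 2;  u_2 = (u_1 − 2)/11 = -1/5
  u_2 = -1/5;  a_3 = 2;  u_3 = (u_2 − 2)/11 = -1/5
Digits: (0, 3, 2, 2).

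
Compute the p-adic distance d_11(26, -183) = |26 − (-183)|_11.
d_11(26, -183) = 1/11

Step 1 — x − y = 26 − (-183) = 209. Step 2 — v_11(209) = 1 (factor: 209 = (11^1 · 19); the sign does not affect v_p). Step 3 — |x − y|_11 = 11^{-1} = 1/11.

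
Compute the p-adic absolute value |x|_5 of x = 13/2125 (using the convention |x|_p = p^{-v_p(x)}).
|13/2125|_5 = 125

Step 1 — compute v_5(x) by factoring powers of 5 out of the numerator and denominator: v_5(13/2125) = -3. Step 2 — apply |x|_p = p^{-v_p(x)} = 5^{3} = 125.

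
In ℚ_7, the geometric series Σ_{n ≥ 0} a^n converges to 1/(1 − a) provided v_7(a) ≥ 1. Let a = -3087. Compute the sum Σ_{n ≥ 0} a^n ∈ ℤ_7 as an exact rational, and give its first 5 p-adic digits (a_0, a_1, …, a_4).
Σ a^n = 1/(1 − a) = 1/3088;  first 5 digits = (1, 0, 0, 5, 5)

v_7(a) = 3 ≥ 1, so the series converges in ℤ_7 to 1/(1 − a) = 1/(1 − (-3087)) = 1/3088. Expand this rational in ℤ_7: compute digits iteratively via d_i = x_i mod 7, x_{i+1} = (x_i − d_i)/7. The first 5 digits are (1, 0, 0, 5, 5).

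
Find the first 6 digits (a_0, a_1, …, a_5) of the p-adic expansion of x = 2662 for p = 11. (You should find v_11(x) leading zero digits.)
(a_0, …, a_5) = (0, 0, 0, 2, 0, 0)

v_11(2662) = 3, so a_0 = ... = a_2 = 0. Factor out: x = 11^3 · u with u = 2 a unit in ℤ_11. Expand u iteratively via a_{v+i} = u_i mod 11, u_{i+1} = (u_i − a_{v+i})/11:
  u_0 = 2;  a_3 = 2;  u_1 = (u_0 − 2)/11 = 0
  u_1 = 0;  a_4 = 0;  u_2 = (u_1 − 0)/11 = 0
  u_2 = 0;  a_5 = 0;  u_3 = (u_2 − 0)/11 = 0
Digits: (0, 0, 0, 2, 0, 0).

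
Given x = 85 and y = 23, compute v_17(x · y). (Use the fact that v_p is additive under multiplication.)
v_17(1955) = 1

v_p(x) = 1 (factor: 85 = 17^1 · 5); v_p(y) = 0 (factor: 23 = 17^0 · 23). Additivity: v_p(xy) = v_p(x) + v_p(y) = 1 + 0 = 1. (Direct check: xy = 1955 = 17^1 · (115).)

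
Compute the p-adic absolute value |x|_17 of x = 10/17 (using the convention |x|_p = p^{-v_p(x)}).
|10/17|_17 = 17

Step 1 — compute v_17(x) by factoring powers of 17 out of the numerator and denominator: v_17(10/17) = -1. Step 2 — apply |x|_p = p^{-v_p(x)} = 17^{1} = 17.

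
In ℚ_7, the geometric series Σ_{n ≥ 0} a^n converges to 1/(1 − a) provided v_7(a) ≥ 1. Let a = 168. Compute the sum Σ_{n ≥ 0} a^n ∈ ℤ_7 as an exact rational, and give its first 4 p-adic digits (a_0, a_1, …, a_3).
Σ a^n = 1/(1 − a) = -1/167;  first 4 digits = (1, 3, 5, 4)

v_7(a) = 1 ≥ 1, so the series converges in ℤ_7 to 1/(1 − a) = 1/(1 − 168) = -1/167. Expand this rational in ℤ_7: compute digits iteratively via d_i = x_i mod 7, x_{i+1} = (x_i − d_i)/7. The first 4 digits are (1, 3, 5, 4).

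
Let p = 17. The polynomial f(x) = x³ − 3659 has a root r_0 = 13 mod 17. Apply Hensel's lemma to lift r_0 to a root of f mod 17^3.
r_2 = 2801 (mod 4913)

Hensel: r_{i+1} = r_i − f(r_i)/f′(r_i) mod 17^{i+2}, where f′(x) = 3x². Iterate:
  r_0 = 13 (mod 17)
  r_1 = 200 (mod 289)
  r_2 = 2801 (mod 4913)
Final: r = 2801 with f(r) ≡ 0 mod 17^3.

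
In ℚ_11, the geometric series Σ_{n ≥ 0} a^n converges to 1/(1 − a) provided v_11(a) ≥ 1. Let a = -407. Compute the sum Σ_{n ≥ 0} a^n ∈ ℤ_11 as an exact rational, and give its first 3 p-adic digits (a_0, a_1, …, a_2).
Σ a^n = 1/(1 − a) = 1/408;  first 3 digits = (1, 7, 1)

v_11(a) = 1 ≥ 1, so the series converges in ℤ_11 to 1/(1 − a) = 1/(1 − (-407)) = 1/408. Expand this rational in ℤ_11: compute digits iteratively via d_i = x_i mod 11, x_{i+1} = (x_i − d_i)/11. The first 3 digits are (1, 7, 1).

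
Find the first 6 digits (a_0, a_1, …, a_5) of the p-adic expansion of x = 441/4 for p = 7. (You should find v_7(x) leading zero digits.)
(a_0, …, a_5) = (0, 0, 4, 5, 1, 5)

v_7(441/4) = 2, so a_0 = ... = a_1 = 0. Factor out: x = 7^2 · u with u = 9/4 a unit in ℤ_7. Expand u iteratively via a_{v+i} = u_i mod 7, u_{i+1} = (u_i − a_{v+i})/7:
  u_0 = 9/4;  a_2 = 4;  u_1 = (u_0 − 4)/7 = -1/4
  u_1 = -1/4;  a_3 = 5;  u_2 = (u_1 − 5)/7 = -3/4
  u_2 = -3/4;  a_4 = 1;  u_3 = (u_2 − 1)/7 = -1/4
  u_3 = -1/4;  a_5 = 5;  u_4 = (u_3 − 5)/7 = -3/4
Digits: (0, 0, 4, 5, 1, 5).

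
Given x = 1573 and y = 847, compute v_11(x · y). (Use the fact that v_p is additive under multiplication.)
v_11(1332331) = 4

v_p(x) = 2 (factor: 1573 = 11^2 · 13); v_p(y) = 2 (factor: 847 = 11^2 · 7). Additivity: v_p(xy) = v_p(x) + v_p(y) = 2 + 2 = 4. (Direct check: xy = 1332331 = 11^4 · (91).)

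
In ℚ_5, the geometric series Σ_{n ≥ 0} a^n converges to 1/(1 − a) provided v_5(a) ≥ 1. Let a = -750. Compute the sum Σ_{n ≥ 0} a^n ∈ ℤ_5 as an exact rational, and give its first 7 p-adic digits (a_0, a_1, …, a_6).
Σ a^n = 1/(1 − a) = 1/751;  first 7 digits = (1, 0, 0, 4, 3, 4, 0)

v_5(a) = 3 ≥ 1, so the series converges in ℤ_5 to 1/(1 − a) = 1/(1 − (-750)) = 1/751. Expand this rational in ℤ_5: compute digits iteratively via d_i = x_i mod 5, x_{i+1} = (x_i − d_i)/5. The first 7 digits are (1, 0, 0, 4, 3, 4, 0).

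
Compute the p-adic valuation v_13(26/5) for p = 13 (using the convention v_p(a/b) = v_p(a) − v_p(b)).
v_13(26/5) = 1

Factor powers of 13 from the numerator and denominator of the reduced fraction: 26 = 13^1 · 2 and 5 = 13^0 · 5. Apply v_p(a/b) = v_p(a) − v_p(b): v_13(26/5) = 1 − 0 = 1.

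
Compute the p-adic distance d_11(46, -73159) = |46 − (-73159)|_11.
d_11(46, -73159) = 1/14641

Step 1 — x − y = 46 − (-73159) = 73205. Step 2 — v_11(73205) = 4 (factor: 73205 = (11^4 · 5); the sign does not affect v_p). Step 3 — |x − y|_11 = 11^{-4} = 1/14641.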